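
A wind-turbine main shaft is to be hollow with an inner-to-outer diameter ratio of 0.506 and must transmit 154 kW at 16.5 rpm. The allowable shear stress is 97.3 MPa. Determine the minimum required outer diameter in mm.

171 mm

ω = 2π·16.5/60 = 1.728 rad/s, so T = P/ω = 154×10³ / 1.728 = 89130 N·m.
For a hollow shaft with d_i/d_o = 0.506: τ_max = 16T/(π d_o³ (1−k⁴)), so d_o = [16T/(π τ_allow (1−k⁴))]^(1/3) = [16·89130/(π·9.73×10^7·0.9344)]^(1/3) = 0.1709 m.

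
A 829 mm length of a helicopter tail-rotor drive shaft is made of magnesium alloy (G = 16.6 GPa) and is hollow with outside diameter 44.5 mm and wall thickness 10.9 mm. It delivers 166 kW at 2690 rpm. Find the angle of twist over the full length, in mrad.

ω = 2π·2690/60 = 281.7 rad/s, so T = P/ω = 166×10³ / 281.7 = 589.3 N·m.
J = π(d_o⁴ − d_i⁴)/32 = π(0.0445⁴ − 0.0227⁴)/32 = 3.589×10^-7 m⁴.
θ = T·L/(G·J) = 589.3 × 0.829 / (16.6×10⁹ × 3.589×10^-7) = 0.08199 rad.

82.0 mrad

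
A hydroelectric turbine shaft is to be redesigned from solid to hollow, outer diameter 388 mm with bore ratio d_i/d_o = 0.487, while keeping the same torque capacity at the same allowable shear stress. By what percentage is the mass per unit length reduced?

Equal τ_max and T ⇒ the solid shaft needs d_s³ = d_o³(1−k⁴), so d_s = 388·(1−0.487⁴)^(1/3) = 380.6 mm.
Area ratio A_h/A_s = d_o²(1−k²)/d_s² = (1−k²)/(1−k⁴)^(2/3) = 0.7928.
Mass saving = 1 − 0.7928 = 20.7 %.

20.7 %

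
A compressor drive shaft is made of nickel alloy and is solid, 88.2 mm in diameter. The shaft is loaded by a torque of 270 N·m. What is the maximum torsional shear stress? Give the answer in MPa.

2.00 MPa

J = πd⁴/32 = π(0.0882)⁴/32 = 5.941×10^-6 m⁴.
τ_max = T·r/J = 270.0 × 0.0441 / 5.941×10^-6 = 2.004×10^6 Pa.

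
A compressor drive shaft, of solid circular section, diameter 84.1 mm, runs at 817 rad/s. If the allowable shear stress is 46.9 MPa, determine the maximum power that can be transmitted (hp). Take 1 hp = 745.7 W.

6000 hp

J = πd⁴/32 = π(0.0841)⁴/32 = 4.911×10^-6 m⁴.
T_max = τ_allow·J/r = 4.69×10^7 × 4.911×10^-6 / 0.0420 = 5478 N·m.
ω = 817 rad/s, so P_max = T_max·ω = 4.475×10^6 W.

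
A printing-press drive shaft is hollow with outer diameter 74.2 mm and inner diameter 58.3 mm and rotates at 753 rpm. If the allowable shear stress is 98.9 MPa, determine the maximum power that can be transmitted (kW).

387 kW

J = π(d_o⁴ − d_i⁴)/32 = π(0.0742⁴ − 0.0583⁴)/32 = 1.842×10^-6 m⁴.
T_max = τ_allow·J/r = 9.89×10^7 × 1.842×10^-6 / 0.0371 = 4910 N·m.
ω = 2π·753/60 = 78.85 rad/s, so P_max = T_max·ω = 3.871×10^5 W.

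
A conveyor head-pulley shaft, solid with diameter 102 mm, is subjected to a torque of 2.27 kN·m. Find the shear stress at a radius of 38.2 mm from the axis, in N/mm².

8.16 N/mm²

J = πd⁴/32 = π(0.102)⁴/32 = 1.063×10^-5 m⁴.
Shear stress varies linearly with radius: τ = T·r/J = 2270 × 0.0382 / 1.063×10^-5 = 8.160×10^6 Pa.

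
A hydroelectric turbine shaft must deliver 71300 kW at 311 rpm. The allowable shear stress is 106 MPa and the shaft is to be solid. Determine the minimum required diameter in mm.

ω = 2π·311/60 = 32.57 rad/s, so T = P/ω = 71300×10³ / 32.57 = 2.189e6 N·m.
For a solid shaft τ_max = 16T/(πd³), so d = (16T/(π τ_allow))^(1/3) = (16·2.189e6/(π·1.06×10^8))^(1/3) = 0.4721 m.

472 mm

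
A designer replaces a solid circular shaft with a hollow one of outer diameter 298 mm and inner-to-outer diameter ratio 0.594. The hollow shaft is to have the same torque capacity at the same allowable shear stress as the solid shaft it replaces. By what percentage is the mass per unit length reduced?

Equal τ_max and T ⇒ the solid shaft needs d_s³ = d_o³(1−k⁴), so d_s = 298·(1−0.594⁴)^(1/3) = 285.1 mm.
Area ratio A_h/A_s = d_o²(1−k²)/d_s² = (1−k²)/(1−k⁴)^(2/3) = 0.7071.
Mass saving = 1 − 0.7071 = 29.3 %.

29.3 %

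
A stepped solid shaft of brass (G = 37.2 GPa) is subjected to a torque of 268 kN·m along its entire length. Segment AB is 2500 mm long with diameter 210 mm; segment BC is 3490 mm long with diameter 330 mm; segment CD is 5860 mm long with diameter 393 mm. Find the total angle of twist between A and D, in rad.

0.134 rad

J_AB = π(0.210)⁴/32 = 1.91×10^-4 m⁴; J_BC = π(0.330)⁴/32 = 1.16×10^-3 m⁴; J_CD = π(0.393)⁴/32 = 2.34×10^-3 m⁴.
θ = (T/G)·Σ L_i/J_i = (268000/37.2×10⁹)·(2.50/1.91×10^-4 + 3.49/1.16×10^-3 + 5.86/2.34×10^-3) = 0.1340 rad.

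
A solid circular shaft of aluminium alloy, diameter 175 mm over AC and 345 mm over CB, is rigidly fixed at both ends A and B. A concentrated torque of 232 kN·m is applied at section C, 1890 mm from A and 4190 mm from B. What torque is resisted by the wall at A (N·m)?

Compatibility: T_A·a/J_AC = T_B·b/J_CB with T_A + T_B = T₀.
J_AC = 9.21×10^-5 m⁴, J_CB = 1.39×10^-3 m⁴, so T_A = T₀·(J_AC/a)/((J_AC/a)+(J_CB/b)) = 29690 N·m, T_B = 202300 N·m.

29700 N·m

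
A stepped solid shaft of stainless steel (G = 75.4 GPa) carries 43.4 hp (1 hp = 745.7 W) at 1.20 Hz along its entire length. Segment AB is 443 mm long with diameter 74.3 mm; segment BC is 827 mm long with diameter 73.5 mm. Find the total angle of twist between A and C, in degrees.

ω = 2π·1.20 = 7.540 rad/s, so T = P/ω = 43.4×745.7 / 7.540 = 4292 N·m.
J_AB = π(0.0743)⁴/32 = 2.99×10^-6 m⁴; J_BC = π(0.0735)⁴/32 = 2.87×10^-6 m⁴.
θ = (T/G)·Σ L_i/J_i = (4292/75.4×10⁹)·(0.443/2.99×10^-6 + 0.827/2.87×10^-6) = 0.02486 rad.

1.42°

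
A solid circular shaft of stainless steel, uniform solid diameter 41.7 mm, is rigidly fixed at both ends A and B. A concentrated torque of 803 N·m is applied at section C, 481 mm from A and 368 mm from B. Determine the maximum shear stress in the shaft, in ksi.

4.63 ksi

With uniform GJ and both ends fixed, compatibility θ_AC = θ_CB gives T_A·a = T_B·b, together with T_A + T_B = T₀.
T_A = T₀·b/(a+b) = 803.0·368/849.0 = 348.1 N·m; T_B = 454.9 N·m.
τ in each portion: τ_AC = 2.44×10^7 Pa, τ_CB = 3.20×10^7 Pa; maximum is in CB.
τ_max = T_CB·r/J = 454.9·0.0209/2.97×10^-7 = 3.195×10^7 Pa.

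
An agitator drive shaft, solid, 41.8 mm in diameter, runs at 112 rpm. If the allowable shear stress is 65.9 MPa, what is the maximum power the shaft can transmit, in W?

J = πd⁴/32 = π(0.0418)⁴/32 = 2.997×10^-7 m⁴.
T_max = τ_allow·J/r = 6.59×10^7 × 2.997×10^-7 / 0.0209 = 945.0 N·m.
ω = 2π·112/60 = 11.73 rad/s, so P_max = T_max·ω = 1.108×10^4 W.

11100 W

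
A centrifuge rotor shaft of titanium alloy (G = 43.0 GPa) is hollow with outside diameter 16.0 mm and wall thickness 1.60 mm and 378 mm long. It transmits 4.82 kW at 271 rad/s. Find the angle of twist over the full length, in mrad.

41.2 mrad

ω = 271 rad/s, so T = P/ω = 4.82×10³ / 271.0 = 17.79 N·m.
J = π(d_o⁴ − d_i⁴)/32 = π(0.0160⁴ − 0.0128⁴)/32 = 3.799×10^-9 m⁴.
θ = T·L/(G·J) = 17.79 × 0.378 / (43.0×10⁹ × 3.799×10^-9) = 0.04116 rad.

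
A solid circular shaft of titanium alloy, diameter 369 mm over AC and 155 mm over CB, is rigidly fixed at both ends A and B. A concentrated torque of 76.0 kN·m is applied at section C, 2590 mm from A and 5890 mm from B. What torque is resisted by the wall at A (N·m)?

Compatibility: T_A·a/J_AC = T_B·b/J_CB with T_A + T_B = T₀.
J_AC = 1.82×10^-3 m⁴, J_CB = 5.67×10^-5 m⁴, so T_A = T₀·(J_AC/a)/((J_AC/a)+(J_CB/b)) = 74970 N·m, T_B = 1026 N·m.

75000 N·m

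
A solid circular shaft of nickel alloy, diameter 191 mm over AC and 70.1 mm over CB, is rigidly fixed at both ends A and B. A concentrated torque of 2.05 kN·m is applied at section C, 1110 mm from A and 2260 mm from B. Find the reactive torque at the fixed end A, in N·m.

2030 N·m

Compatibility: T_A·a/J_AC = T_B·b/J_CB with T_A + T_B = T₀.
J_AC = 1.31×10^-4 m⁴, J_CB = 2.37×10^-6 m⁴, so T_A = T₀·(J_AC/a)/((J_AC/a)+(J_CB/b)) = 2032 N·m, T_B = 18.11 N·m.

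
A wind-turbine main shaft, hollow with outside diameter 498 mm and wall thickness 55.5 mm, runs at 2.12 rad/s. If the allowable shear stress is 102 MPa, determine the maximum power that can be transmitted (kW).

J = π(d_o⁴ − d_i⁴)/32 = π(0.498⁴ − 0.387⁴)/32 = 3.836×10^-3 m⁴.
T_max = τ_allow·J/r = 1.02×10^8 × 3.836×10^-3 / 0.249 = 1.571e6 N·m.
ω = 2.12 rad/s, so P_max = T_max·ω = 3.331×10^6 W.

3330 kW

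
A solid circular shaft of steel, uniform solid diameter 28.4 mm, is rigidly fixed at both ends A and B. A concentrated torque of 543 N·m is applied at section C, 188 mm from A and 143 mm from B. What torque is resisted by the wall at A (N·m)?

235 N·m

With uniform GJ and both ends fixed, compatibility θ_AC = θ_CB gives T_A·a = T_B·b, together with T_A + T_B = T₀.
T_A = T₀·b/(a+b) = 543.0·143/331.0 = 234.6 N·m; T_B = 308.4 N·m.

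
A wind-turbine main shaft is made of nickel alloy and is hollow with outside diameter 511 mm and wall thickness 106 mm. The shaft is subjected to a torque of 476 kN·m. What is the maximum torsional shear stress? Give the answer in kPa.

J = π(d_o⁴ − d_i⁴)/32 = π(0.511⁴ − 0.299⁴)/32 = 5.909×10^-3 m⁴.
τ_max = T·r/J = 476000 × 0.256 / 5.909×10^-3 = 2.058×10^7 Pa.

20600 kPa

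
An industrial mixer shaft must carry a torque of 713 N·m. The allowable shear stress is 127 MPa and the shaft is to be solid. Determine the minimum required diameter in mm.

30.6 mm

For a solid shaft τ_max = 16T/(πd³), so d = (16T/(π τ_allow))^(1/3) = (16·713.0/(π·1.27×10^8))^(1/3) = 0.03058 m.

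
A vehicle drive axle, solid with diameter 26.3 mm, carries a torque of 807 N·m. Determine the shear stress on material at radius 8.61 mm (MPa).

148 MPa

J = πd⁴/32 = π(0.0263)⁴/32 = 4.697×10^-8 m⁴.
Shear stress varies linearly with radius: τ = T·r/J = 807.0 × 0.00861 / 4.697×10^-8 = 1.479×10^8 Pa.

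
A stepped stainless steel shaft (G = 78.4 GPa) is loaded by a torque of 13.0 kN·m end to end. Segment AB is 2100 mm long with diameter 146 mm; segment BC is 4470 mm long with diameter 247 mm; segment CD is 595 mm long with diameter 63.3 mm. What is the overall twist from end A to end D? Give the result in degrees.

J_AB = π(0.146)⁴/32 = 4.46×10^-5 m⁴; J_BC = π(0.247)⁴/32 = 3.65×10^-4 m⁴; J_CD = π(0.0633)⁴/32 = 1.58×10^-6 m⁴.
θ = (T/G)·Σ L_i/J_i = (13000/78.4×10⁹)·(2.10/4.46×10^-5 + 4.47/3.65×10^-4 + 0.595/1.58×10^-6) = 0.07243 rad.

4.15°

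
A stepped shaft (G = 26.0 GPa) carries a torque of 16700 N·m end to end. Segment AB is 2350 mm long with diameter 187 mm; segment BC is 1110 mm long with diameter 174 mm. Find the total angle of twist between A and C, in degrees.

J_AB = π(0.187)⁴/32 = 1.20×10^-4 m⁴; J_BC = π(0.174)⁴/32 = 9.00×10^-5 m⁴.
θ = (T/G)·Σ L_i/J_i = (16700/26.0×10⁹)·(2.35/1.20×10^-4 + 1.11/9.00×10^-5) = 0.02050 rad.

1.17°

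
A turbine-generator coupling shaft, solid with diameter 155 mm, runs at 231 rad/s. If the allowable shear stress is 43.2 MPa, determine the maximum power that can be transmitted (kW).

J = πd⁴/32 = π(0.155)⁴/32 = 5.667×10^-5 m⁴.
T_max = τ_allow·J/r = 4.32×10^7 × 5.667×10^-5 / 0.0775 = 31590 N·m.
ω = 231 rad/s, so P_max = T_max·ω = 7.297×10^6 W.

7300 kW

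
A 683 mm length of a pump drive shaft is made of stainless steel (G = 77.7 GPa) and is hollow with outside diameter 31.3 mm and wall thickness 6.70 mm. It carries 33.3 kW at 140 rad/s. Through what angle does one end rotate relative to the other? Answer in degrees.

ω = 140 rad/s, so T = P/ω = 33.3×10³ / 140.0 = 237.9 N·m.
J = π(d_o⁴ − d_i⁴)/32 = π(0.0313⁴ − 0.0179⁴)/32 = 8.415×10^-8 m⁴.
θ = T·L/(G·J) = 237.9 × 0.683 / (77.7×10⁹ × 8.415×10^-8) = 0.02485 rad.

1.42°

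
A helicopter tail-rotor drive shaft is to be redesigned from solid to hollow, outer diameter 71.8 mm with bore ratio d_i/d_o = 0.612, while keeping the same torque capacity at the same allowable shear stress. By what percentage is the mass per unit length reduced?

30.8 %

Equal τ_max and T ⇒ the solid shaft needs d_s³ = d_o³(1−k⁴), so d_s = 71.8·(1−0.612⁴)^(1/3) = 68.27 mm.
Area ratio A_h/A_s = d_o²(1−k²)/d_s² = (1−k²)/(1−k⁴)^(2/3) = 0.6918.
Mass saving = 1 − 0.6918 = 30.8 %.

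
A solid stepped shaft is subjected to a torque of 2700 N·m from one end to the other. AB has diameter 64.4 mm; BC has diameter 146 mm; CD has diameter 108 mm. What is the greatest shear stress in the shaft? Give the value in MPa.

Under the same torque, τ_max = 16T/(πd³) is largest where d is smallest — segment AB (d = 64.4 mm).
τ_max = 16·2700/(π·(0.0644)³) = 5.148×10^7 Pa.

51.5 MPa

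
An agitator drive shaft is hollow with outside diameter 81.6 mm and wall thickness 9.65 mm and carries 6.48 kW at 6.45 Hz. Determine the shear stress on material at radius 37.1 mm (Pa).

ω = 2π·6.45 = 40.53 rad/s, so T = P/ω = 6.48×10³ / 40.53 = 159.9 N·m.
J = π(d_o⁴ − d_i⁴)/32 = π(0.0816⁴ − 0.0623⁴)/32 = 2.874×10^-6 m⁴.
Shear stress varies linearly with radius: τ = T·r/J = 159.9 × 0.0371 / 2.874×10^-6 = 2.064×10^6 Pa.

2.06e6 Pa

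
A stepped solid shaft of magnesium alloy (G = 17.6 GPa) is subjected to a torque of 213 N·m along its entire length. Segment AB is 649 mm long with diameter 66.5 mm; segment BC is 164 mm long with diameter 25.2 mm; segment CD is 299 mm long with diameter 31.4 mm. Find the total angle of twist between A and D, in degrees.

J_AB = π(0.0665)⁴/32 = 1.92×10^-6 m⁴; J_BC = π(0.0252)⁴/32 = 3.96×10^-8 m⁴; J_CD = π(0.0314)⁴/32 = 9.54×10^-8 m⁴.
θ = (T/G)·Σ L_i/J_i = (213.0/17.6×10⁹)·(0.649/1.92×10^-6 + 0.164/3.96×10^-8 + 0.299/9.54×10^-8) = 0.09214 rad.

5.28°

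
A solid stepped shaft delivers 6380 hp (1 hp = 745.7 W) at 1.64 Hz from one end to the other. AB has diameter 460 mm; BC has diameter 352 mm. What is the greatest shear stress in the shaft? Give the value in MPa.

53.9 MPa

ω = 2π·1.64 = 10.30 rad/s, so T = P/ω = 6380×745.7 / 10.30 = 461700 N·m.
Under the same torque, τ_max = 16T/(πd³) is largest where d is smallest — segment BC (d = 352 mm).
τ_max = 16·461700/(π·(0.352)³) = 5.391×10^7 Pa.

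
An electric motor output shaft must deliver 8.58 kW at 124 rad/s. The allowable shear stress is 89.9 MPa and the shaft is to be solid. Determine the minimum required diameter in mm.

15.8 mm

ω = 124 rad/s, so T = P/ω = 8.58×10³ / 124.0 = 69.19 N·m.
For a solid shaft τ_max = 16T/(πd³), so d = (16T/(π τ_allow))^(1/3) = (16·69.19/(π·8.99×10^7))^(1/3) = 0.01577 m.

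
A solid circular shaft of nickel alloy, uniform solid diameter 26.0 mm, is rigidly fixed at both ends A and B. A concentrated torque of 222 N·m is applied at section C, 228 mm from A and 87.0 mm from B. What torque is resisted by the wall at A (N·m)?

With uniform GJ and both ends fixed, compatibility θ_AC = θ_CB gives T_A·a = T_B·b, together with T_A + T_B = T₀.
T_A = T₀·b/(a+b) = 222.0·87.0/315.0 = 61.31 N·m; T_B = 160.7 N·m.

61.3 N·m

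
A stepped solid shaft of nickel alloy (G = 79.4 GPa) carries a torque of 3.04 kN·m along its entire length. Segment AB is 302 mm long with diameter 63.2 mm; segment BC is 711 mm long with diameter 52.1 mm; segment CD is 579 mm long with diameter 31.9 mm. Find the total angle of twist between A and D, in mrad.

J_AB = π(0.0632)⁴/32 = 1.57×10^-6 m⁴; J_BC = π(0.0521)⁴/32 = 7.23×10^-7 m⁴; J_CD = π(0.0319)⁴/32 = 1.02×10^-7 m⁴.
θ = (T/G)·Σ L_i/J_i = (3040/79.4×10⁹)·(0.302/1.57×10^-6 + 0.711/7.23×10^-7 + 0.579/1.02×10^-7) = 0.2631 rad.

263 mrad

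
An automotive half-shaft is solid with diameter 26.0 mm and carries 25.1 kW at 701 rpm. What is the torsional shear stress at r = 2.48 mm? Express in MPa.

18.9 MPa

ω = 2π·701/60 = 73.41 rad/s, so T = P/ω = 25.1×10³ / 73.41 = 341.9 N·m.
J = πd⁴/32 = π(0.0260)⁴/32 = 4.486×10^-8 m⁴.
Shear stress varies linearly with radius: τ = T·r/J = 341.9 × 0.00248 / 4.486×10^-8 = 1.890×10^7 Pa.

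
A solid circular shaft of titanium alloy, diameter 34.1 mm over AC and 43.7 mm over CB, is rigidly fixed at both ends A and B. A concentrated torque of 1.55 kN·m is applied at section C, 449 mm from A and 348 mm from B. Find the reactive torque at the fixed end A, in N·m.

Compatibility: T_A·a/J_AC = T_B·b/J_CB with T_A + T_B = T₀.
J_AC = 1.33×10^-7 m⁴, J_CB = 3.58×10^-7 m⁴, so T_A = T₀·(J_AC/a)/((J_AC/a)+(J_CB/b)) = 346.0 N·m, T_B = 1204 N·m.

346 N·m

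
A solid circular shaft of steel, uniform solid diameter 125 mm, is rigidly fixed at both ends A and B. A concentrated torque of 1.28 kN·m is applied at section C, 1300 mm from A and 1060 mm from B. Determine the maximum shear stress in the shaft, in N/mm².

With uniform GJ and both ends fixed, compatibility θ_AC = θ_CB gives T_A·a = T_B·b, together with T_A + T_B = T₀.
T_A = T₀·b/(a+b) = 1280·1060/2360 = 574.9 N·m; T_B = 705.1 N·m.
τ in each portion: τ_AC = 1.50×10^6 Pa, τ_CB = 1.84×10^6 Pa; maximum is in CB.
τ_max = T_CB·r/J = 705.1·0.0625/2.40×10^-5 = 1.839×10^6 Pa.

1.84 N/mm²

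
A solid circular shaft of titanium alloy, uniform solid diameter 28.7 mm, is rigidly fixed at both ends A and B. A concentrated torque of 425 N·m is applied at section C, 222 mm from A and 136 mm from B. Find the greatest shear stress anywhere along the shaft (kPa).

With uniform GJ and both ends fixed, compatibility θ_AC = θ_CB gives T_A·a = T_B·b, together with T_A + T_B = T₀.
T_A = T₀·b/(a+b) = 425.0·136/358.0 = 161.5 N·m; T_B = 263.5 N·m.
τ in each portion: τ_AC = 3.48×10^7 Pa, τ_CB = 5.68×10^7 Pa; maximum is in CB.
τ_max = T_CB·r/J = 263.5·0.0143/6.66×10^-8 = 5.678×10^7 Pa.

56800 kPa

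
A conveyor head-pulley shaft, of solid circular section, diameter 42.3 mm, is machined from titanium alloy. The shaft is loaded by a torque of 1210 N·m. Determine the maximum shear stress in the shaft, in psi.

11800 psi

J = πd⁴/32 = π(0.0423)⁴/32 = 3.143×10^-7 m⁴.
τ_max = T·r/J = 1210 × 0.0211 / 3.143×10^-7 = 8.142×10^7 Pa.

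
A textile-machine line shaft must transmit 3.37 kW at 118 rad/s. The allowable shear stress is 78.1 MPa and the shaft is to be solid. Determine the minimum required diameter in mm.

ω = 118 rad/s, so T = P/ω = 3.37×10³ / 118.0 = 28.56 N·m.
For a solid shaft τ_max = 16T/(πd³), so d = (16T/(π τ_allow))^(1/3) = (16·28.56/(π·7.81×10^7))^(1/3) = 0.01230 m.

12.3 mm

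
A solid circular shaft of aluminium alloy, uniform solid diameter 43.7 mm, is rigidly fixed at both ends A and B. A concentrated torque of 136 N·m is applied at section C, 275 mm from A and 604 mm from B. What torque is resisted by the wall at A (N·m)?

93.5 N·m

With uniform GJ and both ends fixed, compatibility θ_AC = θ_CB gives T_A·a = T_B·b, together with T_A + T_B = T₀.
T_A = T₀·b/(a+b) = 136.0·604/879.0 = 93.45 N·m; T_B = 42.55 N·m.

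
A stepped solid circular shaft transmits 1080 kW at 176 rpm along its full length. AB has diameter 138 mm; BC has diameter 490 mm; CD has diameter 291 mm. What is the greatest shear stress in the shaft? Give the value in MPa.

114 MPa

ω = 2π·176/60 = 18.43 rad/s, so T = P/ω = 1080×10³ / 18.43 = 58600 N·m.
Under the same torque, τ_max = 16T/(πd³) is largest where d is smallest — segment AB (d = 138 mm).
τ_max = 16·58600/(π·(0.138)³) = 1.136×10^8 Pa.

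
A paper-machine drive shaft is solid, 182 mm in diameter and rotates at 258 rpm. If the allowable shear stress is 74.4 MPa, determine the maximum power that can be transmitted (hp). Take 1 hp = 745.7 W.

3190 hp

J = πd⁴/32 = π(0.182)⁴/32 = 1.077×10^-4 m⁴.
T_max = τ_allow·J/r = 7.44×10^7 × 1.077×10^-4 / 0.0910 = 88070 N·m.
ω = 2π·258/60 = 27.02 rad/s, so P_max = T_max·ω = 2.379×10^6 W.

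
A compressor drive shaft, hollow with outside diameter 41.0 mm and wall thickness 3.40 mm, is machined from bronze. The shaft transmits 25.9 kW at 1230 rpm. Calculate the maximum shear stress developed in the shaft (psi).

4180 psi

ω = 2π·1230/60 = 128.8 rad/s, so T = P/ω = 25.9×10³ / 128.8 = 201.1 N·m.
J = π(d_o⁴ − d_i⁴)/32 = π(0.0410⁴ − 0.0342⁴)/32 = 1.431×10^-7 m⁴.
τ_max = T·r/J = 201.1 × 0.0205 / 1.431×10^-7 = 2.880×10^7 Pa.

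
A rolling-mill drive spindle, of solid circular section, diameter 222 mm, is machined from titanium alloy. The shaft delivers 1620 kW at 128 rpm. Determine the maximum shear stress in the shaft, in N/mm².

56.3 N/mm²

ω = 2π·128/60 = 13.40 rad/s, so T = P/ω = 1620×10³ / 13.40 = 120900 N·m.
J = πd⁴/32 = π(0.222)⁴/32 = 2.385×10^-4 m⁴.
τ_max = T·r/J = 120900 × 0.111 / 2.385×10^-4 = 5.626×10^7 Pa.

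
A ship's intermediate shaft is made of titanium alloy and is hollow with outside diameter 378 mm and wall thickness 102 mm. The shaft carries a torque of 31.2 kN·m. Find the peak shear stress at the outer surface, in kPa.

3080 kPa

J = π(d_o⁴ − d_i⁴)/32 = π(0.378⁴ − 0.174⁴)/32 = 1.914×10^-3 m⁴.
τ_max = T·r/J = 31200 × 0.189 / 1.914×10^-3 = 3.080×10^6 Pa.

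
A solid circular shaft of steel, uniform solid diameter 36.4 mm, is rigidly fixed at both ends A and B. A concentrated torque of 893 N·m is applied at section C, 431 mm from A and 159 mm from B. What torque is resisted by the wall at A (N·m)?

With uniform GJ and both ends fixed, compatibility θ_AC = θ_CB gives T_A·a = T_B·b, together with T_A + T_B = T₀.
T_A = T₀·b/(a+b) = 893.0·159/590.0 = 240.7 N·m; T_B = 652.3 N·m.

241 N·m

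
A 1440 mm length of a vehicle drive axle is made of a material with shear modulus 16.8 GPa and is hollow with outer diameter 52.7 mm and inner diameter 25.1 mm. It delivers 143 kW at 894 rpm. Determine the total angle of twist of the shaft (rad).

ω = 2π·894/60 = 93.62 rad/s, so T = P/ω = 143×10³ / 93.62 = 1527 N·m.
J = π(d_o⁴ − d_i⁴)/32 = π(0.0527⁴ − 0.0251⁴)/32 = 7.183×10^-7 m⁴.
θ = T·L/(G·J) = 1527 × 1.44 / (16.8×10⁹ × 7.183×10^-7) = 0.1823 rad.

0.182 rad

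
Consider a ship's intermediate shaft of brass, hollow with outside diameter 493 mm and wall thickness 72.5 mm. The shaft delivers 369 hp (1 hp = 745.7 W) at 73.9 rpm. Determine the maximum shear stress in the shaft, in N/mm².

2.01 N/mm²

ω = 2π·73.9/60 = 7.739 rad/s, so T = P/ω = 369×745.7 / 7.739 = 35560 N·m.
J = π(d_o⁴ − d_i⁴)/32 = π(0.493⁴ − 0.348⁴)/32 = 4.360×10^-3 m⁴.
τ_max = T·r/J = 35560 × 0.246 / 4.360×10^-3 = 2.010×10^6 Pa.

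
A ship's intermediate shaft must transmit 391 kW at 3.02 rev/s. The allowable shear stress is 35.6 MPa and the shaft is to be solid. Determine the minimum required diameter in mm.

143 mm

ω = 2π·3.02 = 18.98 rad/s, so T = P/ω = 391×10³ / 18.98 = 20610 N·m.
For a solid shaft τ_max = 16T/(πd³), so d = (16T/(π τ_allow))^(1/3) = (16·20610/(π·3.56×10^7))^(1/3) = 0.1434 m.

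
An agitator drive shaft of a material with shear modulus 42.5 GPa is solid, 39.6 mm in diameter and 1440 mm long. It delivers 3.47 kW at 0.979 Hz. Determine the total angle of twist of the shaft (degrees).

ω = 2π·0.979 = 6.151 rad/s, so T = P/ω = 3.47×10³ / 6.151 = 564.1 N·m.
J = πd⁴/32 = π(0.0396)⁴/32 = 2.414×10^-7 m⁴.
θ = T·L/(G·J) = 564.1 × 1.44 / (42.5×10⁹ × 2.414×10^-7) = 0.07917 rad.

4.54°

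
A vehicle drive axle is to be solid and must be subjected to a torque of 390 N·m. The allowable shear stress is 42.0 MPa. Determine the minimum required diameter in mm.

For a solid shaft τ_max = 16T/(πd³), so d = (16T/(π τ_allow))^(1/3) = (16·390.0/(π·4.20×10^7))^(1/3) = 0.03616 m.

36.2 mm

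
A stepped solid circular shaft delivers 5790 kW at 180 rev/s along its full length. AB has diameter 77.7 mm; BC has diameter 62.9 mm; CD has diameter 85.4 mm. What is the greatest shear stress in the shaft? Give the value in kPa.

ω = 2π·180 = 1131 rad/s, so T = P/ω = 5790×10³ / 1131 = 5119 N·m.
Under the same torque, τ_max = 16T/(πd³) is largest where d is smallest — segment BC (d = 62.9 mm).
τ_max = 16·5119/(π·(0.0629)³) = 1.048×10^8 Pa.

105000 kPa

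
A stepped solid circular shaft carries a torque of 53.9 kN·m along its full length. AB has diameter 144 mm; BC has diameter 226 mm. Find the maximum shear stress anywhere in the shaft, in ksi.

Under the same torque, τ_max = 16T/(πd³) is largest where d is smallest — segment AB (d = 144 mm).
τ_max = 16·53900/(π·(0.144)³) = 9.193×10^7 Pa.

13.3 ksi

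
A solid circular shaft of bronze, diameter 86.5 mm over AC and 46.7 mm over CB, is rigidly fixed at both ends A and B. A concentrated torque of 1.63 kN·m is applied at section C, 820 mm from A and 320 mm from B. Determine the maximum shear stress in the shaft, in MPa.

14.6 MPa

Compatibility: T_A·a/J_AC = T_B·b/J_CB with T_A + T_B = T₀.
J_AC = 5.50×10^-6 m⁴, J_CB = 4.67×10^-7 m⁴, so T_A = T₀·(J_AC/a)/((J_AC/a)+(J_CB/b)) = 1339 N·m, T_B = 291.4 N·m.
τ in each portion: τ_AC = 1.05×10^7 Pa, τ_CB = 1.46×10^7 Pa; maximum is in CB.
τ_max = T_CB·r/J = 291.4·0.0234/4.67×10^-7 = 1.457×10^7 Pa.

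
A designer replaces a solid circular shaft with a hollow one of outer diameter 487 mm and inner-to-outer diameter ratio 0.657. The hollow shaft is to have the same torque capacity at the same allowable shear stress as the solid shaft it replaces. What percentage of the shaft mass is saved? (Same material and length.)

34.8 %

Equal τ_max and T ⇒ the solid shaft needs d_s³ = d_o³(1−k⁴), so d_s = 487·(1−0.657⁴)^(1/3) = 454.7 mm.
Area ratio A_h/A_s = d_o²(1−k²)/d_s² = (1−k²)/(1−k⁴)^(2/3) = 0.6521.
Mass saving = 1 − 0.6521 = 34.8 %.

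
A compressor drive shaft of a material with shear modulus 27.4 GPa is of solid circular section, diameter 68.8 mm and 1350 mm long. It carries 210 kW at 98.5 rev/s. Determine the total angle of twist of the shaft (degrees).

ω = 2π·98.5 = 618.9 rad/s, so T = P/ω = 210×10³ / 618.9 = 339.3 N·m.
J = πd⁴/32 = π(0.0688)⁴/32 = 2.200×10^-6 m⁴.
θ = T·L/(G·J) = 339.3 × 1.35 / (27.4×10⁹ × 2.200×10^-6) = 7.600×10^-3 rad.

0.435°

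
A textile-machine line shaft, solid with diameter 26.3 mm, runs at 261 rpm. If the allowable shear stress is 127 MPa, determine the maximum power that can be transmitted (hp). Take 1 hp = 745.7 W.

J = πd⁴/32 = π(0.0263)⁴/32 = 4.697×10^-8 m⁴.
T_max = τ_allow·J/r = 1.27×10^8 × 4.697×10^-8 / 0.0132 = 453.6 N·m.
ω = 2π·261/60 = 27.33 rad/s, so P_max = T_max·ω = 1.240×10^4 W.

16.6 hp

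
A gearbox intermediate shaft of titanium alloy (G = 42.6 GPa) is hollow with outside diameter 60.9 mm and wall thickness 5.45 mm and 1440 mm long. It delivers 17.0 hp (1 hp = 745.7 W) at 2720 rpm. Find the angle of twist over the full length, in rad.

ω = 2π·2720/60 = 284.8 rad/s, so T = P/ω = 17.0×745.7 / 284.8 = 44.51 N·m.
J = π(d_o⁴ − d_i⁴)/32 = π(0.0609⁴ − 0.0500⁴)/32 = 7.368×10^-7 m⁴.
θ = T·L/(G·J) = 44.51 × 1.44 / (42.6×10⁹ × 7.368×10^-7) = 2.042×10^-3 rad.

0.00204 rad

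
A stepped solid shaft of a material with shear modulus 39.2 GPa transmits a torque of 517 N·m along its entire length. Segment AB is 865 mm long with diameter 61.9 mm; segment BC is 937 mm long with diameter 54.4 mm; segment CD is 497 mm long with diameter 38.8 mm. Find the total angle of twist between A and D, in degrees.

2.96°

J_AB = π(0.0619)⁴/32 = 1.44×10^-6 m⁴; J_BC = π(0.0544)⁴/32 = 8.60×10^-7 m⁴; J_CD = π(0.0388)⁴/32 = 2.22×10^-7 m⁴.
θ = (T/G)·Σ L_i/J_i = (517.0/39.2×10⁹)·(0.865/1.44×10^-6 + 0.937/8.60×10^-7 + 0.497/2.22×10^-7) = 0.05175 rad.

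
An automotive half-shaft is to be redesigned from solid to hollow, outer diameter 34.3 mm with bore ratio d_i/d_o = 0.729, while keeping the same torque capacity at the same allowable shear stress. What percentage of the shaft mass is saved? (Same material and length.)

Equal τ_max and T ⇒ the solid shaft needs d_s³ = d_o³(1−k⁴), so d_s = 34.3·(1−0.729⁴)^(1/3) = 30.71 mm.
Area ratio A_h/A_s = d_o²(1−k²)/d_s² = (1−k²)/(1−k⁴)^(2/3) = 0.5846.
Mass saving = 1 − 0.5846 = 41.5 %.

41.5 %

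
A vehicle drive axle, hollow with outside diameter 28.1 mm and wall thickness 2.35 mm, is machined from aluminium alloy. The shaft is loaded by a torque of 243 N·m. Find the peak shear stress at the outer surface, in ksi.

J = π(d_o⁴ − d_i⁴)/32 = π(0.0281⁴ − 0.0234⁴)/32 = 3.178×10^-8 m⁴.
τ_max = T·r/J = 243.0 × 0.0140 / 3.178×10^-8 = 1.074×10^8 Pa.

15.6 ksi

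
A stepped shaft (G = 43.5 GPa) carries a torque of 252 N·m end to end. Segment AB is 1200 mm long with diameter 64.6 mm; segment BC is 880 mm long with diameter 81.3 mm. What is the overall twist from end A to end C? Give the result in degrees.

0.301°

J_AB = π(0.0646)⁴/32 = 1.71×10^-6 m⁴; J_BC = π(0.0813)⁴/32 = 4.29×10^-6 m⁴.
θ = (T/G)·Σ L_i/J_i = (252.0/43.5×10⁹)·(1.20/1.71×10^-6 + 0.880/4.29×10^-6) = 5.255×10^-3 rad.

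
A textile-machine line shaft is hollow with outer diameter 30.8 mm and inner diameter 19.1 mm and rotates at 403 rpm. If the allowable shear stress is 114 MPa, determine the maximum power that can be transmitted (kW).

J = π(d_o⁴ − d_i⁴)/32 = π(0.0308⁴ − 0.0191⁴)/32 = 7.528×10^-8 m⁴.
T_max = τ_allow·J/r = 1.14×10^8 × 7.528×10^-8 / 0.0154 = 557.3 N·m.
ω = 2π·403/60 = 42.20 rad/s, so P_max = T_max·ω = 2.352×10^4 W.

23.5 kW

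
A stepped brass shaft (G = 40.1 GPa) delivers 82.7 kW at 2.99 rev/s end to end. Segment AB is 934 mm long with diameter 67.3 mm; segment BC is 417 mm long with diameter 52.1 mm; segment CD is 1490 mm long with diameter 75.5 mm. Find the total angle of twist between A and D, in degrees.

ω = 2π·2.99 = 18.79 rad/s, so T = P/ω = 82.7×10³ / 18.79 = 4402 N·m.
J_AB = π(0.0673)⁴/32 = 2.01×10^-6 m⁴; J_BC = π(0.0521)⁴/32 = 7.23×10^-7 m⁴; J_CD = π(0.0755)⁴/32 = 3.19×10^-6 m⁴.
θ = (T/G)·Σ L_i/J_i = (4402/40.1×10⁹)·(0.934/2.01×10^-6 + 0.417/7.23×10^-7 + 1.49/3.19×10^-6) = 0.1655 rad.

9.48°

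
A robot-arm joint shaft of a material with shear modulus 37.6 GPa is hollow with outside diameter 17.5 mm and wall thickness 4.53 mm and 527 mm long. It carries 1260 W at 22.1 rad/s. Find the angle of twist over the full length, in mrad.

ω = 22.1 rad/s, so T = P/ω = 1260 / 22.10 = 57.01 N·m.
J = π(d_o⁴ − d_i⁴)/32 = π(0.0175⁴ − 0.00844⁴)/32 = 8.710×10^-9 m⁴.
θ = T·L/(G·J) = 57.01 × 0.527 / (37.6×10⁹ × 8.710×10^-9) = 0.09175 rad.

91.7 mrad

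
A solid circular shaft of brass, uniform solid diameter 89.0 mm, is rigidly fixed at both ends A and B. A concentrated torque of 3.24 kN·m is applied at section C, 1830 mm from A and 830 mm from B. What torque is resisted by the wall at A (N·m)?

With uniform GJ and both ends fixed, compatibility θ_AC = θ_CB gives T_A·a = T_B·b, together with T_A + T_B = T₀.
T_A = T₀·b/(a+b) = 3240·830/2660 = 1011 N·m; T_B = 2229 N·m.

1010 N·m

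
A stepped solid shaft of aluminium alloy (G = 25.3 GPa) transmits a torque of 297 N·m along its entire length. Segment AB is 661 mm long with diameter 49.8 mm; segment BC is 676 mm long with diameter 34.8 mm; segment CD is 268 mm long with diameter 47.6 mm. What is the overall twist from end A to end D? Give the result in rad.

J_AB = π(0.0498)⁴/32 = 6.04×10^-7 m⁴; J_BC = π(0.0348)⁴/32 = 1.44×10^-7 m⁴; J_CD = π(0.0476)⁴/32 = 5.04×10^-7 m⁴.
θ = (T/G)·Σ L_i/J_i = (297.0/25.3×10⁹)·(0.661/6.04×10^-7 + 0.676/1.44×10^-7 + 0.268/5.04×10^-7) = 0.07421 rad.

0.0742 rad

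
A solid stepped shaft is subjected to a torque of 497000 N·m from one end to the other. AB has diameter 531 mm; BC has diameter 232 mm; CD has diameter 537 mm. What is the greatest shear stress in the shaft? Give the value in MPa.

Under the same torque, τ_max = 16T/(πd³) is largest where d is smallest — segment BC (d = 232 mm).
τ_max = 16·497000/(π·(0.232)³) = 2.027×10^8 Pa.

203 MPa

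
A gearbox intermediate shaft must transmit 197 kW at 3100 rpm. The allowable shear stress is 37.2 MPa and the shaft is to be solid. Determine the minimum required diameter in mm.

43.6 mm

ω = 2π·3100/60 = 324.6 rad/s, so T = P/ω = 197×10³ / 324.6 = 606.8 N·m.
For a solid shaft τ_max = 16T/(πd³), so d = (16T/(π τ_allow))^(1/3) = (16·606.8/(π·3.72×10^7))^(1/3) = 0.04363 m.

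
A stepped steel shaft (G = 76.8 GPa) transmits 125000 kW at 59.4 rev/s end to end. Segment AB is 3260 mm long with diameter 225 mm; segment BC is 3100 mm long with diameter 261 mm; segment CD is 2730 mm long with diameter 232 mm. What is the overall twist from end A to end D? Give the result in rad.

ω = 2π·59.4 = 373.2 rad/s, so T = P/ω = 125000×10³ / 373.2 = 334900 N·m.
J_AB = π(0.225)⁴/32 = 2.52×10^-4 m⁴; J_BC = π(0.261)⁴/32 = 4.56×10^-4 m⁴; J_CD = π(0.232)⁴/32 = 2.84×10^-4 m⁴.
θ = (T/G)·Σ L_i/J_i = (334900/76.8×10⁹)·(3.26/2.52×10^-4 + 3.10/4.56×10^-4 + 2.73/2.84×10^-4) = 0.1280 rad.

0.128 rad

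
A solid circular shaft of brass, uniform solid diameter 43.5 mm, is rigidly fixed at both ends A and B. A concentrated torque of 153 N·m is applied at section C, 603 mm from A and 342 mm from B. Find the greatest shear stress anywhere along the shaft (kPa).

With uniform GJ and both ends fixed, compatibility θ_AC = θ_CB gives T_A·a = T_B·b, together with T_A + T_B = T₀.
T_A = T₀·b/(a+b) = 153.0·342/945.0 = 55.37 N·m; T_B = 97.63 N·m.
τ in each portion: τ_AC = 3.43×10^6 Pa, τ_CB = 6.04×10^6 Pa; maximum is in CB.
τ_max = T_CB·r/J = 97.63·0.0217/3.52×10^-7 = 6.041×10^6 Pa.

6040 kPa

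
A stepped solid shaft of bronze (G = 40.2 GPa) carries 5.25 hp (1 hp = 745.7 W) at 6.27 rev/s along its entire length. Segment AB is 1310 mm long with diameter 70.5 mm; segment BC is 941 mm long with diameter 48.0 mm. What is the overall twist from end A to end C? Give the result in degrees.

ω = 2π·6.27 = 39.40 rad/s, so T = P/ω = 5.25×745.7 / 39.40 = 99.37 N·m.
J_AB = π(0.0705)⁴/32 = 2.43×10^-6 m⁴; J_BC = π(0.0480)⁴/32 = 5.21×10^-7 m⁴.
θ = (T/G)·Σ L_i/J_i = (99.37/40.2×10⁹)·(1.31/2.43×10^-6 + 0.941/5.21×10^-7) = 5.799×10^-3 rad.

0.332°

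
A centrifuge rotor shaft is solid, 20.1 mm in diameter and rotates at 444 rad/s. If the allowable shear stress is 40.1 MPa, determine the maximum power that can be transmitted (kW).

J = πd⁴/32 = π(0.0201)⁴/32 = 1.602×10^-8 m⁴.
T_max = τ_allow·J/r = 4.01×10^7 × 1.602×10^-8 / 0.0100 = 63.94 N·m.
ω = 444 rad/s, so P_max = T_max·ω = 2.839×10^4 W.

28.4 kW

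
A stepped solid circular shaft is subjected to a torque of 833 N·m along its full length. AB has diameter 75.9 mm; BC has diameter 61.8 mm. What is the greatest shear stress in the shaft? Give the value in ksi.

Under the same torque, τ_max = 16T/(πd³) is largest where d is smallest — segment BC (d = 61.8 mm).
τ_max = 16·833.0/(π·(0.0618)³) = 1.797×10^7 Pa.

2.61 ksi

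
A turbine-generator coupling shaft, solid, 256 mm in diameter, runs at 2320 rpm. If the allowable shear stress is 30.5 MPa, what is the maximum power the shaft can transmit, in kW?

24400 kW

J = πd⁴/32 = π(0.256)⁴/32 = 4.217×10^-4 m⁴.
T_max = τ_allow·J/r = 3.05×10^7 × 4.217×10^-4 / 0.128 = 100500 N·m.
ω = 2π·2320/60 = 242.9 rad/s, so P_max = T_max·ω = 2.441×10^7 W.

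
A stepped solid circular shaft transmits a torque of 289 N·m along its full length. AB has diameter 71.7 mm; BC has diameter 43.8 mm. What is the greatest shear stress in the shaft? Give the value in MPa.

Under the same torque, τ_max = 16T/(πd³) is largest where d is smallest — segment BC (d = 43.8 mm).
τ_max = 16·289.0/(π·(0.0438)³) = 1.752×10^7 Pa.

17.5 MPa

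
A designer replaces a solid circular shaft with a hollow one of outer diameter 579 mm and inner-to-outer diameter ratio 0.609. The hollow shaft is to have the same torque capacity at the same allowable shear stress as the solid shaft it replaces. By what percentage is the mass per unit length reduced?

Equal τ_max and T ⇒ the solid shaft needs d_s³ = d_o³(1−k⁴), so d_s = 579·(1−0.609⁴)^(1/3) = 551.1 mm.
Area ratio A_h/A_s = d_o²(1−k²)/d_s² = (1−k²)/(1−k⁴)^(2/3) = 0.6943.
Mass saving = 1 − 0.6943 = 30.6 %.

30.6 %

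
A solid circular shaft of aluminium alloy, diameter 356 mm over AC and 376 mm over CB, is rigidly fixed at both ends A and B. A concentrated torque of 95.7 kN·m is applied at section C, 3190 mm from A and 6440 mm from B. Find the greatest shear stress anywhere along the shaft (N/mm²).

Compatibility: T_A·a/J_AC = T_B·b/J_CB with T_A + T_B = T₀.
J_AC = 1.58×10^-3 m⁴, J_CB = 1.96×10^-3 m⁴, so T_A = T₀·(J_AC/a)/((J_AC/a)+(J_CB/b)) = 59210 N·m, T_B = 36490 N·m.
τ in each portion: τ_AC = 6.68×10^6 Pa, τ_CB = 3.50×10^6 Pa; maximum is in AC.
τ_max = T_AC·r/J = 59210·0.178/1.58×10^-3 = 6.683×10^6 Pa.

6.68 N/mm²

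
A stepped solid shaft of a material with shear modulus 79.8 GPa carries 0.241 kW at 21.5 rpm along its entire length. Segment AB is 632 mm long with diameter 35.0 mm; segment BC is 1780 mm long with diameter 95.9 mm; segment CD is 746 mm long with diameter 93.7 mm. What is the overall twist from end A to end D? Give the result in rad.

0.00617 rad

ω = 2π·21.5/60 = 2.251 rad/s, so T = P/ω = 0.241×10³ / 2.251 = 107.0 N·m.
J_AB = π(0.0350)⁴/32 = 1.47×10^-7 m⁴; J_BC = π(0.0959)⁴/32 = 8.30×10^-6 m⁴; J_CD = π(0.0937)⁴/32 = 7.57×10^-6 m⁴.
θ = (T/G)·Σ L_i/J_i = (107.0/79.8×10⁹)·(0.632/1.47×10^-7 + 1.78/8.30×10^-6 + 0.746/7.57×10^-6) = 6.174×10^-3 rad.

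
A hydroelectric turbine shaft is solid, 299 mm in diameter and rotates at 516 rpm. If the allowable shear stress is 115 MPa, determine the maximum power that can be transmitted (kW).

32600 kW

J = πd⁴/32 = π(0.299)⁴/32 = 7.847×10^-4 m⁴.
T_max = τ_allow·J/r = 1.15×10^8 × 7.847×10^-4 / 0.149 = 603600 N·m.
ω = 2π·516/60 = 54.04 rad/s, so P_max = T_max·ω = 3.262×10^7 W.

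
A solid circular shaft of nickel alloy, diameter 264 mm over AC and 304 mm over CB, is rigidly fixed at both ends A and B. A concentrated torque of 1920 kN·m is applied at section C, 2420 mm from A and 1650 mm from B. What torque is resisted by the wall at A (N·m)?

536000 N·m

Compatibility: T_A·a/J_AC = T_B·b/J_CB with T_A + T_B = T₀.
J_AC = 4.77×10^-4 m⁴, J_CB = 8.38×10^-4 m⁴, so T_A = T₀·(J_AC/a)/((J_AC/a)+(J_CB/b)) = 536500 N·m, T_B = 1.384e6 N·m.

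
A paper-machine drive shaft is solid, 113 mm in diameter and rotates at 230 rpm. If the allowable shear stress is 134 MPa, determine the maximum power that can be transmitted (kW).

J = πd⁴/32 = π(0.113)⁴/32 = 1.601×10^-5 m⁴.
T_max = τ_allow·J/r = 1.34×10^8 × 1.601×10^-5 / 0.0565 = 37960 N·m.
ω = 2π·230/60 = 24.09 rad/s, so P_max = T_max·ω = 9.144×10^5 W.

914 kW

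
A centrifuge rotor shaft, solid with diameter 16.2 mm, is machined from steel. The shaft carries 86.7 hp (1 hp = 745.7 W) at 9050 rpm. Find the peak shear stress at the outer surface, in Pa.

8.17e7 Pa

ω = 2π·9050/60 = 947.7 rad/s, so T = P/ω = 86.7×745.7 / 947.7 = 68.22 N·m.
J = πd⁴/32 = π(0.0162)⁴/32 = 6.762×10^-9 m⁴.
τ_max = T·r/J = 68.22 × 0.00810 / 6.762×10^-9 = 8.172×10^7 Pa.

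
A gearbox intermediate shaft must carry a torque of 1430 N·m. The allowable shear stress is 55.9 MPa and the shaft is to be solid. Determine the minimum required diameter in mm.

50.7 mm

For a solid shaft τ_max = 16T/(πd³), so d = (16T/(π τ_allow))^(1/3) = (16·1430/(π·5.59×10^7))^(1/3) = 0.05069 m.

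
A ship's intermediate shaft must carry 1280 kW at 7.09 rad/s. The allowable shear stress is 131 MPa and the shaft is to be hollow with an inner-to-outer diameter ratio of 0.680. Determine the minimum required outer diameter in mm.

ω = 7.09 rad/s, so T = P/ω = 1280×10³ / 7.090 = 180500 N·m.
For a hollow shaft with d_i/d_o = 0.680: τ_max = 16T/(π d_o³ (1−k⁴)), so d_o = [16T/(π τ_allow (1−k⁴))]^(1/3) = [16·180500/(π·1.31×10^8·0.7862)]^(1/3) = 0.2074 m.

207 mm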